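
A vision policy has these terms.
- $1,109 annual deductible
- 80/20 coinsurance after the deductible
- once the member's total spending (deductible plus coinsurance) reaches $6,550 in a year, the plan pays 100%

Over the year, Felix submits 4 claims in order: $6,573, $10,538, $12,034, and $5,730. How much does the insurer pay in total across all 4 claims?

$28,325

Claim 1 — $6,573: $1,109 to deductible, leaving $5,464; coinsurance $5,464 × 20% = $1,092.80. Member pays $2,201.80; OOP now $2,201.80. Plan pays $6,573 − $2,201.80 = $4,371.20.
Claim 2 — $10,538: deductible met; 20% of $10,538 = $2,107.60. Member pays $2,107.60; OOP now $4,309.40. Insurer: $10,538 − $2,107.60 = $8,430.40.
Claim 3 — $12,034: deductible met; 20% of $12,034 = $2,406.80. Adding that to $4,309.40 gives $6,716.20, past the $6,550 cap; member pays only $6,550 − $4,309.40 = $2,240.60. Insurer: $12,034 − $2,240.60 = $9,793.40.
Claim 4 — $5,730: 20% coinsurance on $5,730 = $1,146. That would push OOP to $7,696, over the $6,550 cap, so member pays $6,550 − $6,550 = $0. Plan pays $5,730 − $0 = $5,730.
Insurer total = bills − member's total = $34,875 − $6,550 = $28,325.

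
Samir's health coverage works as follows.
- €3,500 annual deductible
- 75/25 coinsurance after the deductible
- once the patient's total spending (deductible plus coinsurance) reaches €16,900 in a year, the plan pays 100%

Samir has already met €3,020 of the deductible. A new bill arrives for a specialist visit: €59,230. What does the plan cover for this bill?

€45,350

Remaining deductible: €3,500 − €3,020 = €480.
The remaining €58,750 (= €59,230 − €480) moves to coinsurance.
Patient's 25% share of €58,750 is €14,687.50.
That puts the patient's cost at €480 + €14,687.50 = €15,167.50 before any cap.
Year-to-date out-of-pocket would reach €3,020 + €15,167.50 = €18,187.50, above the €16,900 maximum, so the patient pays only €16,900 − €3,020 = €13,880.
Insurer pays the balance: €59,230 − €13,880 = €45,350.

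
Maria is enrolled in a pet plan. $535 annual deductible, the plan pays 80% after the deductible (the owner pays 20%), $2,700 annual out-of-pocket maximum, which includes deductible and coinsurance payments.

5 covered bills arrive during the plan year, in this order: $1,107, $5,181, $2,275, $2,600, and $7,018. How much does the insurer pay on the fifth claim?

$6,978.60

Bill 1, $1,107: $535 finishes the deductible; $572 goes to coinsurance; owner's 20% is $114.40. Cost to owner: $649.40. OOP to date $649.40. Insurer: $1,107 − $649.40 = $457.60.
Bill 2, $5,181: 20% coinsurance on $5,181 = $1,036.20. Owner owes $1,036.20 (running OOP $1,685.60). Plan pays $5,181 − $1,036.20 = $4,144.80.
Bill 3, $2,275: deductible met; 20% of $2,275 = $455. Owner pays $455; OOP now $2,140.60. Insurer: $2,275 − $455 = $1,820.
Bill 4, $2,600: 20% coinsurance on $2,600 = $520. Owner pays $520; OOP now $2,660.60. Insurer: $2,600 − $520 = $2,080.
Bill 5, $7,018: deductible already satisfied, so owner's share is 20% × $7,018 = $1,403.60. That would push OOP to $4,064.20, over the $2,700 cap, so owner pays $2,700 − $2,660.60 = $39.40. Insurer: $7,018 − $39.40 = $6,978.60.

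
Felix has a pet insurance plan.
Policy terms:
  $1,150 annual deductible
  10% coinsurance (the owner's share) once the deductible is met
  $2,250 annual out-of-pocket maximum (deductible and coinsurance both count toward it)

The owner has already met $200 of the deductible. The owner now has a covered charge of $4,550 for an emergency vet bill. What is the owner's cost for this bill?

$1,310

Remaining deductible: $1,150 − $200 = $950.
After the $950 deductible portion, $4,550 − $950 = $3,600 is subject to coinsurance.
Coinsurance: $3,600 × 10% = $360.
Owner responsibility before any cap: $950 + $360 = $1,310.
Total out-of-pocket so far would be $200 + $1,310 = $1,510, below the $2,250 cap — no reduction.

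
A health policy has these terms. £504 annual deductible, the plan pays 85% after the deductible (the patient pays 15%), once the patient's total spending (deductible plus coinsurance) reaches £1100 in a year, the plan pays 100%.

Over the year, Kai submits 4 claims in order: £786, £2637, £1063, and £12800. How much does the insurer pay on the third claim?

£904.85

Bill 1, £786: £504 to deductible, leaving £282; coinsurance £282 × 15% = £42.30. Patient owes £546.30 (running OOP £546.30). Insurer: £786 − £546.30 = £239.70.
Bill 2, £2637: deductible already satisfied, so patient's share is 15% × £2637 = £395.55. Cost to patient: £395.55. OOP to date £941.85. Insurer: £2637 − £395.55 = £2241.45.
Bill 3, £1063: 15% coinsurance on £1063 = £159.45. OOP would hit £1101.30 > £1100, so the cap limits the patient to £1100 − £941.85 = £158.15. Insurer: £1063 − £158.15 = £904.85.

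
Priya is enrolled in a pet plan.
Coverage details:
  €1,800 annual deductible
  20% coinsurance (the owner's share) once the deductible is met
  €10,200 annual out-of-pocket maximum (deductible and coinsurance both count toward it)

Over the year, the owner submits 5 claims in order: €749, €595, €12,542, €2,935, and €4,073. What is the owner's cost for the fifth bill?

Bill 1, €749: all of it applies to the deductible. Owner owes €749 (running OOP €749).
Bill 2, €595: fully absorbed by the deductible. Owner owes €595 (running OOP €1,344).
Bill 3, €12,542: deductible takes €456, €12,086 remains; owner's 20% is €2,417.20. Owner owes €2,873.20 (running OOP €4,217.20).
Bill 4, €2,935: deductible met; 20% of €2,935 = €587. Owner owes €587 (running OOP €4,804.20).
Bill 5, €4,073: 20% coinsurance on €4,073 = €814.60. Owner owes €814.60 (running OOP €5,618.80).

€814.60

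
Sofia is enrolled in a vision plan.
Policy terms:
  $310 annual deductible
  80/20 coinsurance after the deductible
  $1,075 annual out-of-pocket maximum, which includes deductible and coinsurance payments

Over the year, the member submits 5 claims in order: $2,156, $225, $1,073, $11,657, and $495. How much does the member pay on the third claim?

$214.60

Claim 1 ($2,156): $310 to deductible, leaving $1,846; 20% of $1,846 = $369.20. Member pays $679.20; OOP now $679.20.
Claim 2 ($225): deductible already satisfied, so member's share is 20% × $225 = $45. Cost to member: $45. OOP to date $724.20.
Claim 3 ($1,073): deductible already satisfied, so member's share is 20% × $1,073 = $214.60. Member pays $214.60; OOP now $938.80.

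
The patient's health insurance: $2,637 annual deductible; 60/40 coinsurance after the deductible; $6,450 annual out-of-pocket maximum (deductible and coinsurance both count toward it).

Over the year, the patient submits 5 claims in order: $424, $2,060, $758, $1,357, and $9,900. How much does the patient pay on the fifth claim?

Bill 1, $424: fully absorbed by the deductible. Patient owes $424 (running OOP $424).
Bill 2, $2,060: entire amount goes to the deductible. Cost to patient: $2,060. OOP to date $2,484.
Bill 3, $758: $153 to deductible, leaving $605; coinsurance $605 × 40% = $242. Patient owes $395 (running OOP $2,879).
Bill 4, $1,357: 40% coinsurance on $1,357 = $542.80. Patient pays $542.80; OOP now $3,421.80.
Bill 5, $9,900: 40% coinsurance on $9,900 = $3,960. Adding that to $3,421.80 gives $7,381.80, past the $6,450 cap; patient pays only $6,450 − $3,421.80 = $3,028.20.

$3,028.20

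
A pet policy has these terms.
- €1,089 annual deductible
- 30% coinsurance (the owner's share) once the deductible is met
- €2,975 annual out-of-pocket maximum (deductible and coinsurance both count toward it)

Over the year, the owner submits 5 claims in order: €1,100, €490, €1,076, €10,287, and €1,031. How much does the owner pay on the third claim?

Claim 1 — €1,100: €1,089 to deductible, leaving €11; owner's 30% is €3.30. Cost to owner: €1,092.30. OOP to date €1,092.30.
Claim 2 — €490: 30% coinsurance on €490 = €147. Owner owes €147 (running OOP €1,239.30).
Claim 3 — €1,076: deductible already satisfied, so owner's share is 30% × €1,076 = €322.80. Owner owes €322.80 (running OOP €1,562.10).

€322.80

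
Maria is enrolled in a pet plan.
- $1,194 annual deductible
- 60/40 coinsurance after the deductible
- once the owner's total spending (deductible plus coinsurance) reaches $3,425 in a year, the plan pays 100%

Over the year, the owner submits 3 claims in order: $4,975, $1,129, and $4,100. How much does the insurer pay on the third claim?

Claim 1 ($4,975): $1,194 to deductible, leaving $3,781; coinsurance $3,781 × 40% = $1,512.40. Owner owes $2,706.40 (running OOP $2,706.40). Insurer: $4,975 − $2,706.40 = $2,268.60.
Claim 2 ($1,129): 40% coinsurance on $1,129 = $451.60. Owner owes $451.60 (running OOP $3,158). Plan pays $1,129 − $451.60 = $677.40.
Claim 3 ($4,100): 40% coinsurance on $4,100 = $1,640. That would push OOP to $4,798, over the $3,425 cap, so owner pays $3,425 − $3,158 = $267. Plan pays $4,100 − $267 = $3,833.

$3,833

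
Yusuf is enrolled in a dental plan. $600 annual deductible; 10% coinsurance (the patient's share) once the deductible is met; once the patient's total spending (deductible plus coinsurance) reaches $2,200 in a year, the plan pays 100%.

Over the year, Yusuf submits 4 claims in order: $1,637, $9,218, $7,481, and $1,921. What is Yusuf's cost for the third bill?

$574.50

#1 ($1,637): $600 finishes the deductible; $1,037 goes to coinsurance; 10% of $1,037 = $103.70. Patient owes $703.70 (running OOP $703.70).
#2 ($9,218): deductible met; 10% of $9,218 = $921.80. Cost to patient: $921.80. OOP to date $1,625.50.
#3 ($7,481): 10% coinsurance on $7,481 = $748.10. OOP would hit $2,373.60 > $2,200, so the cap limits the patient to $2,200 − $1,625.50 = $574.50.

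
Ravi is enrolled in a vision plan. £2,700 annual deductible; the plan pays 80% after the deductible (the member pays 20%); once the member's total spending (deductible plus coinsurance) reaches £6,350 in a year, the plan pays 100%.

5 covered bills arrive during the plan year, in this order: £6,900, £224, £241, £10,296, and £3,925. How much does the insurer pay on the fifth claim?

#1 (£6,900): £2,700 finishes the deductible; £4,200 goes to coinsurance; member's 20% is £840. Member pays £3,540; OOP now £3,540. Plan pays £6,900 − £3,540 = £3,360.
#2 (£224): deductible met; 20% of £224 = £44.80. Cost to member: £44.80. OOP to date £3,584.80. Plan pays £224 − £44.80 = £179.20.
#3 (£241): deductible already satisfied, so member's share is 20% × £241 = £48.20. Member pays £48.20; OOP now £3,633. Insurer: £241 − £48.20 = £192.80.
#4 (£10,296): 20% coinsurance on £10,296 = £2,059.20. Cost to member: £2,059.20. OOP to date £5,692.20. Plan pays £10,296 − £2,059.20 = £8,236.80.
#5 (£3,925): deductible already satisfied, so member's share is 20% × £3,925 = £785. OOP would hit £6,477.20 > £6,350, so the cap limits the member to £6,350 − £5,692.20 = £657.80. Plan pays £3,925 − £657.80 = £3,267.20.

£3,267.20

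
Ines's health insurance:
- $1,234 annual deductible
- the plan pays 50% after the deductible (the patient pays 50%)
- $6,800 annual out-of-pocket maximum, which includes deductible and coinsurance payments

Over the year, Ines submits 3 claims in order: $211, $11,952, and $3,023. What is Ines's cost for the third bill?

$101.50

Bill 1, $211: entire amount goes to the deductible. Cost to patient: $211. OOP to date $211.
Bill 2, $11,952: deductible takes $1,023, $10,929 remains; 50% of $10,929 = $5,464.50. Patient pays $6,487.50; OOP now $6,698.50.
Bill 3, $3,023: deductible met; 50% of $3,023 = $1,511.50. Adding that to $6,698.50 gives $8,210, past the $6,800 cap; patient pays only $6,800 − $6,698.50 = $101.50.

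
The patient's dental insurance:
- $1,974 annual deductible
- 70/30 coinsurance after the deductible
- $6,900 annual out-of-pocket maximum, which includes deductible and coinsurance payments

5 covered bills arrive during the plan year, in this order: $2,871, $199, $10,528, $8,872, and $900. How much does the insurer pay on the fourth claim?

Claim 1 — $2,871: $1,974 to deductible, leaving $897; coinsurance $897 × 30% = $269.10. Patient owes $2,243.10 (running OOP $2,243.10). Plan pays $2,871 − $2,243.10 = $627.90.
Claim 2 — $199: 30% coinsurance on $199 = $59.70. Patient pays $59.70; OOP now $2,302.80. Insurer: $199 − $59.70 = $139.30.
Claim 3 — $10,528: deductible already satisfied, so patient's share is 30% × $10,528 = $3,158.40. Cost to patient: $3,158.40. OOP to date $5,461.20. Plan pays $10,528 − $3,158.40 = $7,369.60.
Claim 4 — $8,872: deductible met; 30% of $8,872 = $2,661.60. OOP would hit $8,122.80 > $6,900, so the cap limits the patient to $6,900 − $5,461.20 = $1,438.80. Plan pays $8,872 − $1,438.80 = $7,433.20.

$7,433.20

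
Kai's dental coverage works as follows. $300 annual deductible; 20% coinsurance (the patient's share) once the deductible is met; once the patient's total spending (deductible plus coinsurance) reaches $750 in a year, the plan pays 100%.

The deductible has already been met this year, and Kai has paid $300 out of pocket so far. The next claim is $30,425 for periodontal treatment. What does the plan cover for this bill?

With the deductible met, the entire $30,425 is subject to coinsurance.
Coinsurance: $30,425 × 20% = $6,085.
Adding $6,085 to the $300 already spent would give $6,385, which exceeds the $750 cap; the patient pays just $750 − $300 = $450.
Insurer pays the balance: $30,425 − $450 = $29,975.

$29,975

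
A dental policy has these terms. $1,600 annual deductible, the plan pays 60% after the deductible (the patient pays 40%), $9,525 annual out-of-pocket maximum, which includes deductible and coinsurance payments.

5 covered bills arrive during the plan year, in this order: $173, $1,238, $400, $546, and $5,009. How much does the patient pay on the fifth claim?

$2,003.60

Claim 1 ($173): entire amount goes to the deductible. Cost to patient: $173. OOP to date $173.
Claim 2 ($1,238): entire amount goes to the deductible. Patient owes $1,238 (running OOP $1,411).
Claim 3 ($400): $189 finishes the deductible; $211 goes to coinsurance; coinsurance $211 × 40% = $84.40. Cost to patient: $273.40. OOP to date $1,684.40.
Claim 4 ($546): deductible already satisfied, so patient's share is 40% × $546 = $218.40. Patient pays $218.40; OOP now $1,902.80.
Claim 5 ($5,009): 40% coinsurance on $5,009 = $2,003.60. Patient pays $2,003.60; OOP now $3,906.40.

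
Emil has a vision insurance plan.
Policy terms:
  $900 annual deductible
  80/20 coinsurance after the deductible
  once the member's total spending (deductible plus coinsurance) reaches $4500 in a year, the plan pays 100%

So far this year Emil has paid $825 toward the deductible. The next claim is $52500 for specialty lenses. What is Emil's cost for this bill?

$3675

$825 of the $900 deductible is already met, leaving $75.
That leaves $52500 − $75 = $52425 for coinsurance.
20% of $52425 = $10485 falls to the member.
That puts the member's cost at $75 + $10485 = $10560 before any cap.
Adding $10560 to the $825 already spent would give $11385, which exceeds the $4500 cap; the member pays just $4500 − $825 = $3675.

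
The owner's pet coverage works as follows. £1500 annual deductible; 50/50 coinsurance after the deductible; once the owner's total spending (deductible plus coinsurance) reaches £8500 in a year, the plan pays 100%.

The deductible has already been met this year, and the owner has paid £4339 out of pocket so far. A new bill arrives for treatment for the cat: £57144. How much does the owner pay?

With the deductible met, the entire £57144 is subject to coinsurance.
50% of £57144 = £28572 falls to the owner.
Adding £28572 to the £4339 already spent would give £32911, which exceeds the £8500 cap; the owner pays just £8500 − £4339 = £4161.

£4161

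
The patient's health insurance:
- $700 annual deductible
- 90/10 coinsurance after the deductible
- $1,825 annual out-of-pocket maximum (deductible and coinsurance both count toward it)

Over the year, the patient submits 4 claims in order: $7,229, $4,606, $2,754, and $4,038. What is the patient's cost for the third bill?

#1 ($7,229): $700 finishes the deductible; $6,529 goes to coinsurance; 10% of $6,529 = $652.90. Patient pays $1,352.90; OOP now $1,352.90.
#2 ($4,606): 10% coinsurance on $4,606 = $460.60. Cost to patient: $460.60. OOP to date $1,813.50.
#3 ($2,754): deductible already satisfied, so patient's share is 10% × $2,754 = $275.40. Adding that to $1,813.50 gives $2,088.90, past the $1,825 cap; patient pays only $1,825 − $1,813.50 = $11.50.

$11.50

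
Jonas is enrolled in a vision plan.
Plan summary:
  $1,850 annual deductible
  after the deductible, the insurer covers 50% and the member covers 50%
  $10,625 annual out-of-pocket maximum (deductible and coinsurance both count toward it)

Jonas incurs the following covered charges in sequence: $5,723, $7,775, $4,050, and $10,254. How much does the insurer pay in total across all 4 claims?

$17,177

Bill 1, $5,723: $1,850 to deductible, leaving $3,873; member's 50% is $1,936.50. Member pays $3,786.50; OOP now $3,786.50. Plan pays $5,723 − $3,786.50 = $1,936.50.
Bill 2, $7,775: deductible met; 50% of $7,775 = $3,887.50. Cost to member: $3,887.50. OOP to date $7,674. Insurer: $7,775 − $3,887.50 = $3,887.50.
Bill 3, $4,050: deductible met; 50% of $4,050 = $2,025. Member pays $2,025; OOP now $9,699. Insurer: $4,050 − $2,025 = $2,025.
Bill 4, $10,254: deductible already satisfied, so member's share is 50% × $10,254 = $5,127. Adding that to $9,699 gives $14,826, past the $10,625 cap; member pays only $10,625 − $9,699 = $926. Plan pays $10,254 − $926 = $9,328.
Insurer total: $1,936.50 + $3,887.50 + $2,025 + $9,328 = $17,177.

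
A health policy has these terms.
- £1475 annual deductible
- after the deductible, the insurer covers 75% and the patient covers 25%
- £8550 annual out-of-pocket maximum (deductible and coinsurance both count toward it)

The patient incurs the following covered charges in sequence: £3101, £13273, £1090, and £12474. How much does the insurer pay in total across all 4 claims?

£21388

Claim 1 (£3101): £1475 finishes the deductible; £1626 goes to coinsurance; patient's 25% is £406.50. Patient pays £1881.50; OOP now £1881.50. Plan pays £3101 − £1881.50 = £1219.50.
Claim 2 (£13273): 25% coinsurance on £13273 = £3318.25. Patient pays £3318.25; OOP now £5199.75. Insurer: £13273 − £3318.25 = £9954.75.
Claim 3 (£1090): deductible already satisfied, so patient's share is 25% × £1090 = £272.50. Patient pays £272.50; OOP now £5472.25. Plan pays £1090 − £272.50 = £817.50.
Claim 4 (£12474): deductible already satisfied, so patient's share is 25% × £12474 = £3118.50. OOP would hit £8590.75 > £8550, so the cap limits the patient to £8550 − £5472.25 = £3077.75. Insurer: £12474 − £3077.75 = £9396.25.
Insurer total: £1219.50 + £9954.75 + £817.50 + £9396.25 = £21388.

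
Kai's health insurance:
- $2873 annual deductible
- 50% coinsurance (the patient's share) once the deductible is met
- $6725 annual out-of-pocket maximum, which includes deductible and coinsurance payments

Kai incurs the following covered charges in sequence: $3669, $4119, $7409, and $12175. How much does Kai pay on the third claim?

#1 ($3669): $2873 finishes the deductible; $796 goes to coinsurance; patient's 50% is $398. Cost to patient: $3271. OOP to date $3271.
#2 ($4119): deductible met; 50% of $4119 = $2059.50. Cost to patient: $2059.50. OOP to date $5330.50.
#3 ($7409): deductible met; 50% of $7409 = $3704.50. OOP would hit $9035 > $6725, so the cap limits the patient to $6725 − $5330.50 = $1394.50.

$1394.50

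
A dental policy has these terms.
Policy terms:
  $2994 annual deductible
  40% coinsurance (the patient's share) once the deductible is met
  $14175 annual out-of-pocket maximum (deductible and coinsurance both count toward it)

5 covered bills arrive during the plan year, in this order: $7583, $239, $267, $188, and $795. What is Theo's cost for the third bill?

$106.80

Bill 1, $7583: $2994 finishes the deductible; $4589 goes to coinsurance; 40% of $4589 = $1835.60. Patient pays $4829.60; OOP now $4829.60.
Bill 2, $239: deductible met; 40% of $239 = $95.60. Patient pays $95.60; OOP now $4925.20.
Bill 3, $267: deductible met; 40% of $267 = $106.80. Patient owes $106.80 (running OOP $5032).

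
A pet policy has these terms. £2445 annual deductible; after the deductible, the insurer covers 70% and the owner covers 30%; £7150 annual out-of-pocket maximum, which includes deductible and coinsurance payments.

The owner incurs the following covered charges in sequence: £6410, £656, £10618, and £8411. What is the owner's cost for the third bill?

#1 (£6410): £2445 finishes the deductible; £3965 goes to coinsurance; 30% of £3965 = £1189.50. Cost to owner: £3634.50. OOP to date £3634.50.
#2 (£656): deductible met; 30% of £656 = £196.80. Owner pays £196.80; OOP now £3831.30.
#3 (£10618): deductible already satisfied, so owner's share is 30% × £10618 = £3185.40. Cost to owner: £3185.40. OOP to date £7016.70.

£3185.40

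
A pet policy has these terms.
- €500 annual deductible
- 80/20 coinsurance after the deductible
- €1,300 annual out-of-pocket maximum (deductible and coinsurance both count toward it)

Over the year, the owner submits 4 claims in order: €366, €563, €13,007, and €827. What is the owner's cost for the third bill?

Claim 1 (€366): entire amount goes to the deductible. Owner pays €366; OOP now €366.
Claim 2 (€563): €134 to deductible, leaving €429; coinsurance €429 × 20% = €85.80. Owner owes €219.80 (running OOP €585.80).
Claim 3 (€13,007): deductible met; 20% of €13,007 = €2,601.40. That would push OOP to €3,187.20, over the €1,300 cap, so owner pays €1,300 − €585.80 = €714.20.

€714.20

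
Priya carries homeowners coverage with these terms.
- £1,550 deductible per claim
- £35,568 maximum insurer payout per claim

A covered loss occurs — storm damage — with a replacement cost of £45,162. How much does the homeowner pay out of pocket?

Less the £1,550 deductible: £45,162 − £1,550 = £43,612.
Since £43,612 > £35,568, the payout is capped at £35,568.
Homeowner's share is the uncovered remainder: £45,162 − £35,568 = £9,594.

£9,594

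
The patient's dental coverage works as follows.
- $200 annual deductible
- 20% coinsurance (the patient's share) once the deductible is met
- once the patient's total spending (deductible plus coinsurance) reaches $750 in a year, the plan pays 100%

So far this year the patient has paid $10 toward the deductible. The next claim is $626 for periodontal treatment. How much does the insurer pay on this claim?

Remaining deductible: $200 − $10 = $190.
That leaves $626 − $190 = $436 for coinsurance.
Coinsurance: $436 × 20% = $87.20.
Patient responsibility before any cap: $190 + $87.20 = $277.20.
Cumulative spending $10 + $277.20 = $287.20 stays under the $750 maximum.
Insurer pays the balance: $626 − $277.20 = $348.80.

$348.80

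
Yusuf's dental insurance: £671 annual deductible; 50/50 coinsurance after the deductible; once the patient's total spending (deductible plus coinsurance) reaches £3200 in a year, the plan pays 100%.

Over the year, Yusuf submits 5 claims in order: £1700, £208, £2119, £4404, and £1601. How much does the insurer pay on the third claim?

Claim 1 — £1700: £671 to deductible, leaving £1029; patient's 50% is £514.50. Patient pays £1185.50; OOP now £1185.50. Plan pays £1700 − £1185.50 = £514.50.
Claim 2 — £208: 50% coinsurance on £208 = £104. Cost to patient: £104. OOP to date £1289.50. Plan pays £208 − £104 = £104.
Claim 3 — £2119: 50% coinsurance on £2119 = £1059.50. Cost to patient: £1059.50. OOP to date £2349. Plan pays £2119 − £1059.50 = £1059.50.

£1059.50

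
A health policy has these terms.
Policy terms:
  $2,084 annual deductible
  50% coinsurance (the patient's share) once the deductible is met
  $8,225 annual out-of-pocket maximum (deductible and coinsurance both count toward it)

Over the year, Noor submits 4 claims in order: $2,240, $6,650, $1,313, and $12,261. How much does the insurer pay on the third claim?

Claim 1 ($2,240): $2,084 to deductible, leaving $156; patient's 50% is $78. Cost to patient: $2,162. OOP to date $2,162. Plan pays $2,240 − $2,162 = $78.
Claim 2 ($6,650): deductible already satisfied, so patient's share is 50% × $6,650 = $3,325. Cost to patient: $3,325. OOP to date $5,487. Plan pays $6,650 − $3,325 = $3,325.
Claim 3 ($1,313): deductible met; 50% of $1,313 = $656.50. Patient pays $656.50; OOP now $6,143.50. Insurer: $1,313 − $656.50 = $656.50.

$656.50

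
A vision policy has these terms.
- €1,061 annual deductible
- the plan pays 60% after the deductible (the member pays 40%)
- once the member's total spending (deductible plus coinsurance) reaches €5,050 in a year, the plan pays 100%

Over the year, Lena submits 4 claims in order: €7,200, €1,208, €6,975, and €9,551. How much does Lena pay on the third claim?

€1,050.20

Claim 1 — €7,200: €1,061 to deductible, leaving €6,139; member's 40% is €2,455.60. Cost to member: €3,516.60. OOP to date €3,516.60.
Claim 2 — €1,208: 40% coinsurance on €1,208 = €483.20. Member owes €483.20 (running OOP €3,999.80).
Claim 3 — €6,975: deductible already satisfied, so member's share is 40% × €6,975 = €2,790. That would push OOP to €6,789.80, over the €5,050 cap, so member pays €5,050 − €3,999.80 = €1,050.20.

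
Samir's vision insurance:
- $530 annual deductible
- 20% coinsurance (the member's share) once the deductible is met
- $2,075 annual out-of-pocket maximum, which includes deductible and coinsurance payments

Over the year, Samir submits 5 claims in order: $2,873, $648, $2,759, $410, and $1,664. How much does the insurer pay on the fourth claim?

#1 ($2,873): $530 finishes the deductible; $2,343 goes to coinsurance; coinsurance $2,343 × 20% = $468.60. Cost to member: $998.60. OOP to date $998.60. Insurer: $2,873 − $998.60 = $1,874.40.
#2 ($648): 20% coinsurance on $648 = $129.60. Cost to member: $129.60. OOP to date $1,128.20. Plan pays $648 − $129.60 = $518.40.
#3 ($2,759): 20% coinsurance on $2,759 = $551.80. Member owes $551.80 (running OOP $1,680). Plan pays $2,759 − $551.80 = $2,207.20.
#4 ($410): deductible already satisfied, so member's share is 20% × $410 = $82. Cost to member: $82. OOP to date $1,762. Insurer: $410 − $82 = $328.

$328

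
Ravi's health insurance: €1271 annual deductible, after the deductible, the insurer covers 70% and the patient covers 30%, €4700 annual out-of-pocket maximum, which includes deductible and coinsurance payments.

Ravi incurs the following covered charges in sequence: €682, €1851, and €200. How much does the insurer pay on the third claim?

#1 (€682): entire amount goes to the deductible. Patient pays €682; OOP now €682. Insurer: €682 − €682 = €0.
#2 (€1851): €589 finishes the deductible; €1262 goes to coinsurance; 30% of €1262 = €378.60. Cost to patient: €967.60. OOP to date €1649.60. Plan pays €1851 − €967.60 = €883.40.
#3 (€200): 30% coinsurance on €200 = €60. Patient pays €60; OOP now €1709.60. Insurer: €200 − €60 = €140.

€140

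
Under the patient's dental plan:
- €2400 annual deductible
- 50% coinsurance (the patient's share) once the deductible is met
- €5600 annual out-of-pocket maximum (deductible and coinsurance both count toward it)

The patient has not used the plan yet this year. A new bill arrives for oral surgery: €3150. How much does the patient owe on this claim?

€2775

Nothing has been paid toward the €2400 deductible, so the first €2400 of this charge is applied there.
That leaves €3150 − €2400 = €750 for coinsurance.
Patient's 50% share of €750 is €375.
That puts the patient's cost at €2400 + €375 = €2775 before any cap.
Total out-of-pocket so far would be €0 + €2775 = €2775, below the €5600 cap — no reduction.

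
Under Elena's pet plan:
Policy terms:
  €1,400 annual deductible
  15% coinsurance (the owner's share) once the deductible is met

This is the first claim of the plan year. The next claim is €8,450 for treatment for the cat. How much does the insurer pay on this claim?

Deductible not yet touched, so the first €1,400 of the bill goes to the deductible.
After the €1,400 deductible portion, €8,450 − €1,400 = €7,050 is subject to coinsurance.
15% of €7,050 = €1,057.50 falls to the owner.
So the owner owes €1,400 + €1,057.50 = €2,457.50.
The insurer covers the remainder: €8,450 − €2,457.50 = €5,992.50.

€5,992.50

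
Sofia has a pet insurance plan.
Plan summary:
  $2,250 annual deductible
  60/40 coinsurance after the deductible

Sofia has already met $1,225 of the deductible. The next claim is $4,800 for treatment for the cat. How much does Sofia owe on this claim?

$2,535

$1,225 of the $2,250 deductible is already met, leaving $1,025.
The remaining $3,775 (= $4,800 − $1,025) moves to coinsurance.
Coinsurance: $3,775 × 40% = $1,510.
So the owner owes $1,025 + $1,510 = $2,535.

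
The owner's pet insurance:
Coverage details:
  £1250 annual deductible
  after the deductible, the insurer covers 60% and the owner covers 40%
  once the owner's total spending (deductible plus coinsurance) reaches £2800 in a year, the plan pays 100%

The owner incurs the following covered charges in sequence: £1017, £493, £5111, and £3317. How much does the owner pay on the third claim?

Claim 1 (£1017): entire amount goes to the deductible. Owner owes £1017 (running OOP £1017).
Claim 2 (£493): £233 finishes the deductible; £260 goes to coinsurance; coinsurance £260 × 40% = £104. Cost to owner: £337. OOP to date £1354.
Claim 3 (£5111): deductible met; 40% of £5111 = £2044.40. That would push OOP to £3398.40, over the £2800 cap, so owner pays £2800 − £1354 = £1446.

£1446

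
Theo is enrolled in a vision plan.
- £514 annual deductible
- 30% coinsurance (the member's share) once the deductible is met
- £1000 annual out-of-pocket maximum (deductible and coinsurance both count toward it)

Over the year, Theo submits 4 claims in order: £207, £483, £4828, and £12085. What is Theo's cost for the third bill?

Bill 1, £207: entire amount goes to the deductible. Member pays £207; OOP now £207.
Bill 2, £483: £307 finishes the deductible; £176 goes to coinsurance; coinsurance £176 × 30% = £52.80. Member pays £359.80; OOP now £566.80.
Bill 3, £4828: deductible already satisfied, so member's share is 30% × £4828 = £1448.40. OOP would hit £2015.20 > £1000, so the cap limits the member to £1000 − £566.80 = £433.20.

£433.20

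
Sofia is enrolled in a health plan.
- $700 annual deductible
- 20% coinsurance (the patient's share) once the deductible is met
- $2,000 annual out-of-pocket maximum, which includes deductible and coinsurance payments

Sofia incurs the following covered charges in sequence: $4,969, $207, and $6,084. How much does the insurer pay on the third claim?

Claim 1 — $4,969: deductible takes $700, $4,269 remains; 20% of $4,269 = $853.80. Cost to patient: $1,553.80. OOP to date $1,553.80. Plan pays $4,969 − $1,553.80 = $3,415.20.
Claim 2 — $207: deductible met; 20% of $207 = $41.40. Patient pays $41.40; OOP now $1,595.20. Plan pays $207 − $41.40 = $165.60.
Claim 3 — $6,084: 20% coinsurance on $6,084 = $1,216.80. OOP would hit $2,812 > $2,000, so the cap limits the patient to $2,000 − $1,595.20 = $404.80. Insurer: $6,084 − $404.80 = $5,679.20.

$5,679.20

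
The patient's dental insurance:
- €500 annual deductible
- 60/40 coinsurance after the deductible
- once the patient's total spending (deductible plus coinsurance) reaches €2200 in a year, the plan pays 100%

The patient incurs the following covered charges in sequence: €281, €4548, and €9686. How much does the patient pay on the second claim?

Claim 1 — €281: fully absorbed by the deductible. Patient pays €281; OOP now €281.
Claim 2 — €4548: €219 finishes the deductible; €4329 goes to coinsurance; 40% of €4329 = €1731.60. Deductible plus coinsurance: €219 + €1731.60 = €1950.60. Adding that to €281 gives €2231.60, past the €2200 cap; patient pays only €2200 − €281 = €1919.

€1919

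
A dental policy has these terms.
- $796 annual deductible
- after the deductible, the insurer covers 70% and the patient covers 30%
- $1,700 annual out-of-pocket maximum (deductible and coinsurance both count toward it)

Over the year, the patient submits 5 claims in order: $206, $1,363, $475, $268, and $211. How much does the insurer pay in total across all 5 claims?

Bill 1, $206: fully absorbed by the deductible. Cost to patient: $206. OOP to date $206. Insurer: $206 − $206 = $0.
Bill 2, $1,363: deductible takes $590, $773 remains; patient's 30% is $231.90. Cost to patient: $821.90. OOP to date $1,027.90. Plan pays $1,363 − $821.90 = $541.10.
Bill 3, $475: deductible already satisfied, so patient's share is 30% × $475 = $142.50. Cost to patient: $142.50. OOP to date $1,170.40. Insurer: $475 − $142.50 = $332.50.
Bill 4, $268: deductible met; 30% of $268 = $80.40. Cost to patient: $80.40. OOP to date $1,250.80. Insurer: $268 − $80.40 = $187.60.
Bill 5, $211: 30% coinsurance on $211 = $63.30. Cost to patient: $63.30. OOP to date $1,314.10. Insurer: $211 − $63.30 = $147.70.
Insurer total = bills − patient's total = $2,523 − $1,314.10 = $1,208.90.

$1,208.90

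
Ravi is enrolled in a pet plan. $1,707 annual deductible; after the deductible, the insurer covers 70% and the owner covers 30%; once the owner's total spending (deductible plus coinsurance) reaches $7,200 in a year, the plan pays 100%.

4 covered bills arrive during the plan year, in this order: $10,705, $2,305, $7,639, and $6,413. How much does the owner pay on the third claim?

$2,102.10

Claim 1 — $10,705: $1,707 to deductible, leaving $8,998; owner's 30% is $2,699.40. Owner pays $4,406.40; OOP now $4,406.40.
Claim 2 — $2,305: 30% coinsurance on $2,305 = $691.50. Owner pays $691.50; OOP now $5,097.90.
Claim 3 — $7,639: deductible already satisfied, so owner's share is 30% × $7,639 = $2,291.70. Adding that to $5,097.90 gives $7,389.60, past the $7,200 cap; owner pays only $7,200 − $5,097.90 = $2,102.10.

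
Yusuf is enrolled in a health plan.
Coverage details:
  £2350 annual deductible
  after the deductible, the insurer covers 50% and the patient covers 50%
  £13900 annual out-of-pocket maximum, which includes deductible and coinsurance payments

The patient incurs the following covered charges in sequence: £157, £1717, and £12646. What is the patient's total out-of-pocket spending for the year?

£8435

#1 (£157): all of it applies to the deductible. Cost to patient: £157. OOP to date £157.
#2 (£1717): all of it applies to the deductible. Patient owes £1717 (running OOP £1874).
#3 (£12646): deductible takes £476, £12170 remains; patient's 50% is £6085. Patient pays £6561; OOP now £8435.
Summing the patient's payments: £157 + £1717 + £6561 = £8435.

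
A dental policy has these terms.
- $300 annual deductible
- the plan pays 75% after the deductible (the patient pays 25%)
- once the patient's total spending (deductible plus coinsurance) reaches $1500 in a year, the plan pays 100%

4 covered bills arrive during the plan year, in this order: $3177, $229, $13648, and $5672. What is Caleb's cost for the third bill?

$423.50

Claim 1 ($3177): deductible takes $300, $2877 remains; 25% of $2877 = $719.25. Cost to patient: $1019.25. OOP to date $1019.25.
Claim 2 ($229): 25% coinsurance on $229 = $57.25. Patient owes $57.25 (running OOP $1076.50).
Claim 3 ($13648): deductible met; 25% of $13648 = $3412. OOP would hit $4488.50 > $1500, so the cap limits the patient to $1500 − $1076.50 = $423.50.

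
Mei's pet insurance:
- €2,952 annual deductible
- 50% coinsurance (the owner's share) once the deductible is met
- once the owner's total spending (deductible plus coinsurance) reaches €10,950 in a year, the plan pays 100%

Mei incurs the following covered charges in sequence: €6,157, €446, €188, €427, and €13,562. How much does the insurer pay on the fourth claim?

Claim 1 (€6,157): €2,952 finishes the deductible; €3,205 goes to coinsurance; 50% of €3,205 = €1,602.50. Cost to owner: €4,554.50. OOP to date €4,554.50. Insurer: €6,157 − €4,554.50 = €1,602.50.
Claim 2 (€446): 50% coinsurance on €446 = €223. Owner pays €223; OOP now €4,777.50. Plan pays €446 − €223 = €223.
Claim 3 (€188): deductible already satisfied, so owner's share is 50% × €188 = €94. Cost to owner: €94. OOP to date €4,871.50. Insurer: €188 − €94 = €94.
Claim 4 (€427): 50% coinsurance on €427 = €213.50. Cost to owner: €213.50. OOP to date €5,085. Plan pays €427 − €213.50 = €213.50.

€213.50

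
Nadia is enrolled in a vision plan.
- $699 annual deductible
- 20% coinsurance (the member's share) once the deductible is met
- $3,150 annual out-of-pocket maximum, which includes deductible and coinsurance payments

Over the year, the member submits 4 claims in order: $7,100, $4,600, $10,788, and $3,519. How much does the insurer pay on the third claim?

Claim 1 ($7,100): deductible takes $699, $6,401 remains; member's 20% is $1,280.20. Cost to member: $1,979.20. OOP to date $1,979.20. Insurer: $7,100 − $1,979.20 = $5,120.80.
Claim 2 ($4,600): deductible met; 20% of $4,600 = $920. Cost to member: $920. OOP to date $2,899.20. Plan pays $4,600 − $920 = $3,680.
Claim 3 ($10,788): 20% coinsurance on $10,788 = $2,157.60. OOP would hit $5,056.80 > $3,150, so the cap limits the member to $3,150 − $2,899.20 = $250.80. Insurer: $10,788 − $250.80 = $10,537.20.

$10,537.20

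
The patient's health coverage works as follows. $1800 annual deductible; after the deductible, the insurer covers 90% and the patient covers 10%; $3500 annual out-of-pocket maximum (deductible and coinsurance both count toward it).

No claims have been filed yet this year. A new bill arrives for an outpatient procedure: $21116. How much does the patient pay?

Deductible not yet touched, so the first $1800 of the bill goes to the deductible.
That leaves $21116 − $1800 = $19316 for coinsurance.
10% of $19316 = $1931.60 falls to the patient.
That puts the patient's cost at $1800 + $1931.60 = $3731.60 before any cap.
Year-to-date out-of-pocket would reach $0 + $3731.60 = $3731.60, above the $3500 maximum, so the patient pays only $3500 − $0 = $3500.

$3500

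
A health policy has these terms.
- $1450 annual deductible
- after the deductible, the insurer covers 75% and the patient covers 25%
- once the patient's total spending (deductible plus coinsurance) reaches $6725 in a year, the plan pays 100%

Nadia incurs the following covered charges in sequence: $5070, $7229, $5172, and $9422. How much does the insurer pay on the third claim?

$3879

Claim 1 — $5070: $1450 finishes the deductible; $3620 goes to coinsurance; patient's 25% is $905. Patient pays $2355; OOP now $2355. Insurer: $5070 − $2355 = $2715.
Claim 2 — $7229: deductible already satisfied, so patient's share is 25% × $7229 = $1807.25. Patient pays $1807.25; OOP now $4162.25. Plan pays $7229 − $1807.25 = $5421.75.
Claim 3 — $5172: deductible already satisfied, so patient's share is 25% × $5172 = $1293. Cost to patient: $1293. OOP to date $5455.25. Plan pays $5172 − $1293 = $3879.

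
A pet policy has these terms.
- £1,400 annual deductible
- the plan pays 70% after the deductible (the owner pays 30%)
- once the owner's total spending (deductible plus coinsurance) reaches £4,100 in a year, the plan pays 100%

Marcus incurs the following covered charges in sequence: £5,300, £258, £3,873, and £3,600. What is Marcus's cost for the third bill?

£1,161.90

Bill 1, £5,300: £1,400 to deductible, leaving £3,900; 30% of £3,900 = £1,170. Owner pays £2,570; OOP now £2,570.
Bill 2, £258: deductible already satisfied, so owner's share is 30% × £258 = £77.40. Cost to owner: £77.40. OOP to date £2,647.40.
Bill 3, £3,873: 30% coinsurance on £3,873 = £1,161.90. Owner pays £1,161.90; OOP now £3,809.30.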